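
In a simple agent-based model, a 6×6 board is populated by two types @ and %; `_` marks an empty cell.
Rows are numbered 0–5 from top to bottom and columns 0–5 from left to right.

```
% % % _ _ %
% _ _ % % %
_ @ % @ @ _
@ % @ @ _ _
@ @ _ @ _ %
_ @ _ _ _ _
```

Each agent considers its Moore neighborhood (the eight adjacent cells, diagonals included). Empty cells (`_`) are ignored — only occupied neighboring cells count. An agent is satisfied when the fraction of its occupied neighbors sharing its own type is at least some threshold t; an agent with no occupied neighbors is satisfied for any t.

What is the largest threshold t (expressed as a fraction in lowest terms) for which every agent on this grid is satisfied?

(0,0)% 2/2
(0,1)% 3/3
(0,2)% 2/2
(0,5)% 2/2
(1,0)% 2/3
(1,3)% 3/5
(1,4)% 3/5
(1,5)% 2/3
(2,1)@ 2/5
(2,2)% 2/6
(2,3)@ 3/6
(2,4)@ 2/5
(3,0)@ 3/4
(3,1)% 1/6
(3,2)@ 5/7
(3,3)@ 4/5
(4,0)@ 3/4
(4,1)@ 4/5
(4,3)@ 2/2
(4,5)% — no occupied neighbors
(5,1)@ 2/2
The smallest same-type fraction is 1/6 at (3,1), which reduces to 1/6. Any threshold above that leaves this agent unsatisfied.

1/6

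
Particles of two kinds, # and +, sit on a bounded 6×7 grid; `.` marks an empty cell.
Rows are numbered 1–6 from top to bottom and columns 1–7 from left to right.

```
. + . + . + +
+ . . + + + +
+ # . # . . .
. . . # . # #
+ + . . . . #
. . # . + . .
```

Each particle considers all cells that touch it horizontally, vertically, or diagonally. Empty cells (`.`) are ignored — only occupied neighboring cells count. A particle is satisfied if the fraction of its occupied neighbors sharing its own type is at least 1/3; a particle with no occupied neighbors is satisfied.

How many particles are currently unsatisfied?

2

(1,2)+ 1/1 satisfied
(1,4)+ 2/2 satisfied
(1,6)+ 4/4 satisfied
(1,7)+ 3/3 satisfied
(2,1)+ 2/3 satisfied
(2,4)+ 2/3 satisfied
(2,5)+ 4/5 satisfied
(2,6)+ 4/4 satisfied
(2,7)+ 3/3 satisfied
(3,1)+ 1/2 satisfied
(3,2)# 0/2 not
(3,4)# 1/3 satisfied
(4,4)# 1/1 satisfied
(4,6)# 2/2 satisfied
(4,7)# 2/2 satisfied
(5,1)+ 1/1 satisfied
(5,2)+ 1/2 satisfied
(5,7)# 2/2 satisfied
(6,3)# 0/1 not
(6,5)+ 0/0 satisfied
Unsatisfied: (3,2), (6,3) — 2 in total.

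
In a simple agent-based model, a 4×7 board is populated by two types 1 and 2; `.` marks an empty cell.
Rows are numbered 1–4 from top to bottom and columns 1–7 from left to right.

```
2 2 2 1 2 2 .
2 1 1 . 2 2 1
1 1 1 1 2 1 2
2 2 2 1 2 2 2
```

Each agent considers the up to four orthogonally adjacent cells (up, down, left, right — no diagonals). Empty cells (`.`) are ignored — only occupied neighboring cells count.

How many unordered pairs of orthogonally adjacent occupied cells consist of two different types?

Scan each occupied cell's neighbors to the right and below so each pair is counted once.
From row 1: 4 unlike of 10 pairs (running 4/10).
From row 2: 5 unlike of 10 pairs (running 9/20).
From row 3: 7 unlike of 13 pairs (running 16/33).
From row 4: 2 unlike of 6 pairs (running 18/39).
Total adjacent occupied pairs: 39; unlike-type pairs: 18.

18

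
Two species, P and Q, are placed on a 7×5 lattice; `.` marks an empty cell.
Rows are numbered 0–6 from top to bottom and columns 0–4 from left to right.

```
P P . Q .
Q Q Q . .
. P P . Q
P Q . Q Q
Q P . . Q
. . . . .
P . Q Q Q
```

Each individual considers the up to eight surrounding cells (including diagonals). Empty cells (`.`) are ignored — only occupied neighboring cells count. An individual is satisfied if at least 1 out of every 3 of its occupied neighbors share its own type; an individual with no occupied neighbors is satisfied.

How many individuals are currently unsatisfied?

Row 0: (0,0)P 1/3 satisfied · (0,1)P 1/4 not · (0,3)Q 1/1 satisfied
Row 1: (1,0)Q 1/4 not · (1,1)Q 2/6 satisfied · (1,2)Q 2/5 satisfied
Row 2: (2,1)P 2/6 satisfied · (2,2)P 1/5 not · (2,4)Q 2/2 satisfied
Row 3: (3,0)P 2/4 satisfied · (3,1)Q 1/5 not · (3,3)Q 3/4 satisfied · (3,4)Q 3/3 satisfied
Row 4: (4,0)Q 1/3 satisfied · (4,1)P 1/3 satisfied · (4,4)Q 2/2 satisfied
Row 6: (6,0)P 0/0 satisfied · (6,2)Q 1/1 satisfied · (6,3)Q 2/2 satisfied · (6,4)Q 1/1 satisfied
Unsatisfied: (0,1), (1,0), (2,2), (3,1) — 4 in total.

4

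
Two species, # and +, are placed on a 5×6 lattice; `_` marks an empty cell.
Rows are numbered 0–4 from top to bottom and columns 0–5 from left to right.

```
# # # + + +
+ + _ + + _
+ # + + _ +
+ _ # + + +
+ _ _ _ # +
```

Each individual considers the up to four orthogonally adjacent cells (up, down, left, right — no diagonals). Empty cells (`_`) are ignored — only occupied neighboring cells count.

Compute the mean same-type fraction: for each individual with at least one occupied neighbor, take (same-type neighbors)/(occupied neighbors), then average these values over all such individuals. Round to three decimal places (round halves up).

Row 0: (0,0)# 1/2 · (0,1)# 2/3 · (0,2)# 1/2 · (0,3)+ 2/3 · (0,4)+ 3/3 · (0,5)+ 1/1
Row 1: (1,0)+ 2/3 · (1,1)+ 1/3 · (1,3)+ 3/3 · (1,4)+ 2/2
Row 2: (2,0)+ 2/3 · (2,1)# 0/3 · (2,2)+ 1/3 · (2,3)+ 3/3 · (2,5)+ 1/1
Row 3: (3,0)+ 2/2 · (3,2)# 0/2 · (3,3)+ 2/3 · (3,4)+ 2/3 · (3,5)+ 3/3
Row 4: (4,0)+ 1/1 · (4,4)# 0/2 · (4,5)+ 1/2
Sum over 23 individuals: 1/2 + 2/3 + 1/2 + 2/3 + 3/3 + 1/1 + 2/3 + 1/3 + 3/3 + 2/2 + 2/3 + 0/3 + 1/3 + 3/3 + 1/1 + 2/2 + 0/2 + 2/3 + 2/3 + 3/3 + 1/1 + 0/2 + 1/2 = 91/6; mean = 91/6 ÷ 23 = 91/138 = 0.659420… → 0.659.

0.659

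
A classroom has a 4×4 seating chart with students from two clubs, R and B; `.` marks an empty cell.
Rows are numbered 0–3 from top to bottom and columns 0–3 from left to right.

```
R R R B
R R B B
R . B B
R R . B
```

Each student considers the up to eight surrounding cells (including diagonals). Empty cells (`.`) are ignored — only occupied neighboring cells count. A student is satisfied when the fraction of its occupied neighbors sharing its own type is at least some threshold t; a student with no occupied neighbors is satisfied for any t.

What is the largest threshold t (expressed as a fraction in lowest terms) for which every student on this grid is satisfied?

2/5

Row 0: (0,0)R 3/3 · (0,1)R 4/5 · (0,2)R 2/5 · (0,3)B 2/3
Row 1: (1,0)R 4/4 · (1,1)R 5/7 · (1,2)B 4/7 · (1,3)B 4/5
Row 2: (2,0)R 4/4 · (2,2)B 4/6 · (2,3)B 4/4
Row 3: (3,0)R 2/2 · (3,1)R 2/3 · (3,3)B 2/2
The smallest same-type fraction is 2/5 at (0,2), which reduces to 2/5. Any threshold above that leaves this student unsatisfied.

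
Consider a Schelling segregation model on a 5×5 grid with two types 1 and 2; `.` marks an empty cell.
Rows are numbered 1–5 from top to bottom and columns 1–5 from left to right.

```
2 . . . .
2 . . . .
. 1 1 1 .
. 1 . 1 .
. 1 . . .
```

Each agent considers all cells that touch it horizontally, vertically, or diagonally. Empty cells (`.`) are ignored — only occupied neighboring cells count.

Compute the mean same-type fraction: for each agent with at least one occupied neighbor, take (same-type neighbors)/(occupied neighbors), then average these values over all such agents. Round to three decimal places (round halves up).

0.896

(1,1)2 1/1
(2,1)2 1/2
(3,2)1 2/3
(3,3)1 4/4
(3,4)1 2/2
(4,2)1 3/3
(4,4)1 2/2
(5,2)1 1/1
Sum over 8 agents: 1/1 + 1/2 + 2/3 + 4/4 + 2/2 + 3/3 + 2/2 + 1/1 = 43/6; mean = 43/6 ÷ 8 = 43/48 = 0.895833… → 0.896.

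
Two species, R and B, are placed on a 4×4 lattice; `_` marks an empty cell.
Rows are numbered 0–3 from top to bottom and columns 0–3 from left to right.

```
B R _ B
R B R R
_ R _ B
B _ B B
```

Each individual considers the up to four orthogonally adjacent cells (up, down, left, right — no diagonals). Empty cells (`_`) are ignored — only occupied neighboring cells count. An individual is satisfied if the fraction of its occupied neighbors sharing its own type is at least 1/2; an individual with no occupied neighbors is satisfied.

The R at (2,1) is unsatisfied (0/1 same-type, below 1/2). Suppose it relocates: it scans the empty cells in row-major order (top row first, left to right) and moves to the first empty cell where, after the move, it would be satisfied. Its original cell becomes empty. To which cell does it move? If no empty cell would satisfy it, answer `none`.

(0,2)

Vacating (2,1). Empty cells in order:
  (0,2): 2/3 same-type → satisfied — stop here.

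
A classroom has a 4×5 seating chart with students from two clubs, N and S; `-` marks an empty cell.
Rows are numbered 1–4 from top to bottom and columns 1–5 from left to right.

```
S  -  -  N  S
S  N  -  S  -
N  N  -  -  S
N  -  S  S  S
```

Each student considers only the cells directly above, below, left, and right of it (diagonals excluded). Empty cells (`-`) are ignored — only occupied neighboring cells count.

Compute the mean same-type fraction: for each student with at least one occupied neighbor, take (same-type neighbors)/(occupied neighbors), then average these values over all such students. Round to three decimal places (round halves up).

(1,1)S 1/1
(1,4)N 0/2
(1,5)S 0/1
(2,1)S 1/3
(2,2)N 1/2
(2,4)S 0/1
(3,1)N 2/3
(3,2)N 2/2
(3,5)S 1/1
(4,1)N 1/1
(4,3)S 1/1
(4,4)S 2/2
(4,5)S 2/2
Sum over 13 students: 1/1 + 0/2 + 0/1 + 1/3 + 1/2 + 0/1 + 2/3 + 2/2 + 1/1 + 1/1 + 1/1 + 2/2 + 2/2 = 17/2; mean = 17/2 ÷ 13 = 17/26 = 0.653846… → 0.654.

0.654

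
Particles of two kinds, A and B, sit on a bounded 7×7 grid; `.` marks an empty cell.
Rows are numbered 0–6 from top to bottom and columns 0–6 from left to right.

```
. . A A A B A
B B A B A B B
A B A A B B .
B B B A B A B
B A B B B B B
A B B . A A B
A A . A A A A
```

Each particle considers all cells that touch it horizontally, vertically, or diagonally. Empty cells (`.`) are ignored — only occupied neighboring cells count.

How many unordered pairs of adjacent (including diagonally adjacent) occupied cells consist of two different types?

66

Scan each occupied cell's neighbors to the right and below (and the two forward diagonals) so each pair is counted once.
From row 0: 10 unlike of 18 pairs (running 10/18).
From row 1: 12 unlike of 23 pairs (running 22/41).
From row 2: 12 unlike of 22 pairs (running 34/63).
From row 3: 13 unlike of 25 pairs (running 47/88).
From row 4: 11 unlike of 22 pairs (running 58/110).
From row 5: 8 unlike of 18 pairs (running 66/128).
From row 6: 0 unlike of 4 pairs (running 66/132).
Total adjacent occupied pairs: 132; unlike-type pairs: 66.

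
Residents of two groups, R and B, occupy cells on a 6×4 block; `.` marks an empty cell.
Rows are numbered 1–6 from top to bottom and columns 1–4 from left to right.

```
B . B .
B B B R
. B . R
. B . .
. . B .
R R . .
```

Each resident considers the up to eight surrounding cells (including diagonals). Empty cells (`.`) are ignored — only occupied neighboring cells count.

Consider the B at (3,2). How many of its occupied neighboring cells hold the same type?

4

Occupied neighbors of (3,2): (2,1)=B, (2,2)=B, (2,3)=B, (4,2)=B.
Same type (B): 4 of 4.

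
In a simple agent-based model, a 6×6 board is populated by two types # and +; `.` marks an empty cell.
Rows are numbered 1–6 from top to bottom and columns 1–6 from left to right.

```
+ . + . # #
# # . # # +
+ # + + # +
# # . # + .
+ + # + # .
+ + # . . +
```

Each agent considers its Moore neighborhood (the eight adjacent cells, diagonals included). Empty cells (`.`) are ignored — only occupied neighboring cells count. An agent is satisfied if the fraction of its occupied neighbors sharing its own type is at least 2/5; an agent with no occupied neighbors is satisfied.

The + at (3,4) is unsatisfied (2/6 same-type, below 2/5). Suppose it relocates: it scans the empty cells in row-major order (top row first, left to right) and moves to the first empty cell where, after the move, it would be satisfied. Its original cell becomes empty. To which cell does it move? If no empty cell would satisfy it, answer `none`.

(1,2)

Vacating (3,4). Empty cells in order:
  (1,2): 2/4 same-type → satisfied — stop here.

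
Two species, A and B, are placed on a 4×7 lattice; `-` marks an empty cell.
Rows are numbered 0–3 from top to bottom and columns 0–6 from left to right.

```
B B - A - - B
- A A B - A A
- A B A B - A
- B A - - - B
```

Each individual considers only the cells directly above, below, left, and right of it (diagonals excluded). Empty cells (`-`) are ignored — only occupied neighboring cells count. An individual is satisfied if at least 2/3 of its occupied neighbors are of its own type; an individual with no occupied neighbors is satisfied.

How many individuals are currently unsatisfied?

13

Row 0: (0,0)B 1/1 ✓ · (0,1)B 1/2 ✗ · (0,3)A 0/1 ✗ · (0,6)B 0/1 ✗
Row 1: (1,1)A 2/3 ✓ · (1,2)A 1/3 ✗ · (1,3)B 0/3 ✗ · (1,5)A 1/1 ✓ · (1,6)A 2/3 ✓
Row 2: (2,1)A 1/3 ✗ · (2,2)B 0/4 ✗ · (2,3)A 0/3 ✗ · (2,4)B 0/1 ✗ · (2,6)A 1/2 ✗
Row 3: (3,1)B 0/2 ✗ · (3,2)A 0/2 ✗ · (3,6)B 0/1 ✗
Unsatisfied: (0,1), (0,3), (0,6), (1,2), (1,3), (2,1), (2,2), (2,3), (2,4), (2,6), (3,1), (3,2), (3,6) — 13 in total.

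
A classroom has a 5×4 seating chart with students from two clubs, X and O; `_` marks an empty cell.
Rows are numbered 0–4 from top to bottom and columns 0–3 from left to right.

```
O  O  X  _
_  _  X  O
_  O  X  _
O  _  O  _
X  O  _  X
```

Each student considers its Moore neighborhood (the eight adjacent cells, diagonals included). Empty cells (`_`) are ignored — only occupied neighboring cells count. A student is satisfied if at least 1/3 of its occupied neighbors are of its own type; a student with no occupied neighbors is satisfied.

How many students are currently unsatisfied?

(0,0)O 1/1 satisfied
(0,1)O 1/3 satisfied
(0,2)X 1/3 satisfied
(1,2)X 2/5 satisfied
(1,3)O 0/3 not
(2,1)O 2/4 satisfied
(2,2)X 1/4 not
(3,0)O 2/3 satisfied
(3,2)O 2/4 satisfied
(4,0)X 0/2 not
(4,1)O 2/3 satisfied
(4,3)X 0/1 not
Unsatisfied: (1,3), (2,2), (4,0), (4,3) — 4 in total.

4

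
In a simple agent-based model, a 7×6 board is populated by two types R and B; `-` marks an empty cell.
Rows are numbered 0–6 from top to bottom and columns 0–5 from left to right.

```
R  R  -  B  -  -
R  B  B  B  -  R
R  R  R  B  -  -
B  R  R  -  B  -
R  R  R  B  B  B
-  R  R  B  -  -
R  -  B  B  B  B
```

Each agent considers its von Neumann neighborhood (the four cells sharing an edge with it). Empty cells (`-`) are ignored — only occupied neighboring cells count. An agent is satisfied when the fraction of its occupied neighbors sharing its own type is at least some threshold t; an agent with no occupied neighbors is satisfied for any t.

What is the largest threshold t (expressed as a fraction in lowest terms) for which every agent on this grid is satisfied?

0/1

Row 0: (0,0)R 2/2 · (0,1)R 1/2 · (0,3)B 1/1
Row 1: (1,0)R 2/3 · (1,1)B 1/4 · (1,2)B 2/3 · (1,3)B 3/3 · (1,5)R — no occupied neighbors
Row 2: (2,0)R 2/3 · (2,1)R 3/4 · (2,2)R 2/4 · (2,3)B 1/2
Row 3: (3,0)B 0/3 · (3,1)R 3/4 · (3,2)R 3/3 · (3,4)B 1/1
Row 4: (4,0)R 1/2 · (4,1)R 4/4 · (4,2)R 3/4 · (4,3)B 2/3 · (4,4)B 3/3 · (4,5)B 1/1
Row 5: (5,1)R 2/2 · (5,2)R 2/4 · (5,3)B 2/3
Row 6: (6,0)R — no occupied neighbors · (6,2)B 1/2 · (6,3)B 3/3 · (6,4)B 2/2 · (6,5)B 1/1
The smallest same-type fraction is 0/3 at (3,0), which reduces to 0/1. Any threshold above that leaves this agent unsatisfied.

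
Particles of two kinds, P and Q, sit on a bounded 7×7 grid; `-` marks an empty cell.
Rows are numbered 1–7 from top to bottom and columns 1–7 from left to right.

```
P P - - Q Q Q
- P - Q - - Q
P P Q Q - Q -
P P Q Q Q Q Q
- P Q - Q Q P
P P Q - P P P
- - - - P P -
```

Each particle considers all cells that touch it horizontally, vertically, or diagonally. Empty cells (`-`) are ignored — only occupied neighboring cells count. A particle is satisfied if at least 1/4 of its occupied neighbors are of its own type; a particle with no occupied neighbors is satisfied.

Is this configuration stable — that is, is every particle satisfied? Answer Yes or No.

Yes

(1,1)P 2/2 satisfied
(1,2)P 2/2 satisfied
(1,5)Q 2/2 satisfied
(1,6)Q 3/3 satisfied
(1,7)Q 2/2 satisfied
(2,2)P 4/5 satisfied
(2,4)Q 3/3 satisfied
(2,7)Q 3/3 satisfied
(3,1)P 4/4 satisfied
(3,2)P 4/6 satisfied
(3,3)Q 4/7 satisfied
(3,4)Q 5/5 satisfied
(3,6)Q 4/4 satisfied
(4,1)P 4/4 satisfied
(4,2)P 4/7 satisfied
(4,3)Q 4/7 satisfied
(4,4)Q 6/6 satisfied
(4,5)Q 6/6 satisfied
(4,6)Q 5/6 satisfied
(4,7)Q 3/4 satisfied
(5,2)P 4/7 satisfied
(5,3)Q 3/6 satisfied
(5,5)Q 4/6 satisfied
(5,6)Q 4/8 satisfied
(5,7)P 2/5 satisfied
(6,1)P 2/2 satisfied
(6,2)P 2/4 satisfied
(6,3)Q 1/3 satisfied
(6,5)P 3/5 satisfied
(6,6)P 5/7 satisfied
(6,7)P 3/4 satisfied
(7,5)P 3/3 satisfied
(7,6)P 4/4 satisfied
All meet the threshold, so the configuration is stable.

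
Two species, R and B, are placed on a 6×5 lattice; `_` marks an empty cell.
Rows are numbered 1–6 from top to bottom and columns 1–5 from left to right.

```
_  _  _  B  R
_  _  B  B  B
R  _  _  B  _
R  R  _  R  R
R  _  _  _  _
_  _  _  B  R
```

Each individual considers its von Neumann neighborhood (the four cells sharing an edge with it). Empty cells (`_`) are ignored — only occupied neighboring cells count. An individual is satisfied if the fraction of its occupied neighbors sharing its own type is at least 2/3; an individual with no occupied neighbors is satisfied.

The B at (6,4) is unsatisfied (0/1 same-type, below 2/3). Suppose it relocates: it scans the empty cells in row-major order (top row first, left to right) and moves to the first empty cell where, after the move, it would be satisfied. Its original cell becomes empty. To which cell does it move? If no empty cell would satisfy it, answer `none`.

(1,1)

Vacating (6,4). Empty cells in order:
  (1,1): 0/0 same-type → satisfied — stop here.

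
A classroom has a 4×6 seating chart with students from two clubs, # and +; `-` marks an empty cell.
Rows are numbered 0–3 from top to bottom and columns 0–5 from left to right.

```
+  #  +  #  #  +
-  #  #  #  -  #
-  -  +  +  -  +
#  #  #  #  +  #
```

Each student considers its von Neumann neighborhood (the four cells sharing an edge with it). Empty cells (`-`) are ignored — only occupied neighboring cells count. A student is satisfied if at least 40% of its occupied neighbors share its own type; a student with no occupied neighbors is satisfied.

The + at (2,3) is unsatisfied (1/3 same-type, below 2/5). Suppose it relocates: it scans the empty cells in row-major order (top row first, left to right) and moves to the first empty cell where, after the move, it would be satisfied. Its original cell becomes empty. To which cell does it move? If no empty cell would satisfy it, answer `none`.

(1,0)

Vacating (2,3). Empty cells in order:
  (1,0): 1/2 same-type → satisfied — stop here.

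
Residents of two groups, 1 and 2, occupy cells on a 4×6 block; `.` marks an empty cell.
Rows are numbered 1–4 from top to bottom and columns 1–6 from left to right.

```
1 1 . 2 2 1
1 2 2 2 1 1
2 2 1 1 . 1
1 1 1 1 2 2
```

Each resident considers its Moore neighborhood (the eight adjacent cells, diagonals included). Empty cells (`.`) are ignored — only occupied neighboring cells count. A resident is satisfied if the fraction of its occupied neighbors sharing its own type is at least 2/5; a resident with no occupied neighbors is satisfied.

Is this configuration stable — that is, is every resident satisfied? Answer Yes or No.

No

Row 1: (1,1)1 2/3 satisfied · (1,2)1 2/4 satisfied · (1,4)2 3/4 satisfied · (1,5)2 2/5 satisfied · (1,6)1 2/3 satisfied
Row 2: (2,1)1 2/5 satisfied · (2,2)2 3/7 satisfied · (2,3)2 4/7 satisfied · (2,4)2 3/6 satisfied · (2,5)1 4/7 satisfied · (2,6)1 3/4 satisfied
Row 3: (3,1)2 2/5 satisfied · (3,2)2 3/8 not · (3,3)1 4/8 satisfied · (3,4)1 4/7 satisfied · (3,6)1 2/4 satisfied
Row 4: (4,1)1 1/3 not · (4,2)1 3/5 satisfied · (4,3)1 4/5 satisfied · (4,4)1 3/4 satisfied · (4,5)2 1/4 not · (4,6)2 1/2 satisfied
For instance (3,2) has only 3/8 same-type neighbors, below 2/5.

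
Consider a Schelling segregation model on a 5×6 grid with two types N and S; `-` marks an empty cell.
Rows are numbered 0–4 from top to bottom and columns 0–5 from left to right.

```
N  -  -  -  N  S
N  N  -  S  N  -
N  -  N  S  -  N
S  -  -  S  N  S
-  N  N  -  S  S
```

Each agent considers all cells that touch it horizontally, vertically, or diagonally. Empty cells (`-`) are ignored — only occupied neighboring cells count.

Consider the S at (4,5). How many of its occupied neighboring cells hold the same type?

2

Occupied neighbors of (4,5): (3,4)=N, (3,5)=S, (4,4)=S.
Same type (S): 2 of 3.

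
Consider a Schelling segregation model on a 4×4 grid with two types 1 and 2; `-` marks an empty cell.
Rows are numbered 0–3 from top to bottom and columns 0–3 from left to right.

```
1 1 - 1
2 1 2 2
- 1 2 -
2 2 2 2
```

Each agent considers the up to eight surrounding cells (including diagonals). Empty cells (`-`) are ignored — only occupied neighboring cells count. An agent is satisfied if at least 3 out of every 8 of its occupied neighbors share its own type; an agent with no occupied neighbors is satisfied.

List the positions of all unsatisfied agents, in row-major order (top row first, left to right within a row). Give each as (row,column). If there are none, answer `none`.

Row 0: (0,0)1 2/3 satisfied · (0,1)1 2/4 satisfied · (0,3)1 0/2 not
Row 1: (1,0)2 0/4 not · (1,1)1 3/6 satisfied · (1,2)2 2/6 not · (1,3)2 2/3 satisfied
Row 2: (2,1)1 1/7 not · (2,2)2 5/7 satisfied
Row 3: (3,0)2 1/2 satisfied · (3,1)2 3/4 satisfied · (3,2)2 3/4 satisfied · (3,3)2 2/2 satisfied

(0,3), (1,0), (1,2), (2,1)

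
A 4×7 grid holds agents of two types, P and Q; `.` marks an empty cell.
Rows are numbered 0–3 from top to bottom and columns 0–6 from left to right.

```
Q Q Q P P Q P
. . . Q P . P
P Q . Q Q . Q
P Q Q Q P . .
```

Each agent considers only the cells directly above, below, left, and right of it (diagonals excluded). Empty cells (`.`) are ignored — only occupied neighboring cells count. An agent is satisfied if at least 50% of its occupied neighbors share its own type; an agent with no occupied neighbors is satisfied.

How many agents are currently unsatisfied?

Row 0: (0,0)Q 1/1 ✓ · (0,1)Q 2/2 ✓ · (0,2)Q 1/2 ✓ · (0,3)P 1/3 ✗ · (0,4)P 2/3 ✓ · (0,5)Q 0/2 ✗ · (0,6)P 1/2 ✓
Row 1: (1,3)Q 1/3 ✗ · (1,4)P 1/3 ✗ · (1,6)P 1/2 ✓
Row 2: (2,0)P 1/2 ✓ · (2,1)Q 1/2 ✓ · (2,3)Q 3/3 ✓ · (2,4)Q 1/3 ✗ · (2,6)Q 0/1 ✗
Row 3: (3,0)P 1/2 ✓ · (3,1)Q 2/3 ✓ · (3,2)Q 2/2 ✓ · (3,3)Q 2/3 ✓ · (3,4)P 0/2 ✗
Unsatisfied: (0,3), (0,5), (1,3), (1,4), (2,4), (2,6), (3,4) — 7 in total.

7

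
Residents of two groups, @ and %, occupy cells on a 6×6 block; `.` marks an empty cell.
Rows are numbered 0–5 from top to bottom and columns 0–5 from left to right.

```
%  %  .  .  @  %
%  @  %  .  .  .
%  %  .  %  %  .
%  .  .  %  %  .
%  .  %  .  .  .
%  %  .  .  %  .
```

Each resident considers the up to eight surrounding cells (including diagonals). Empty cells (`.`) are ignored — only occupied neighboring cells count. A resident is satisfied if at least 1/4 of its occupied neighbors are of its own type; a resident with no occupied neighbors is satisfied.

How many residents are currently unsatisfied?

Row 0: (0,0)% 2/3 ok · (0,1)% 3/4 ok · (0,4)@ 0/1 unhappy · (0,5)% 0/1 unhappy
Row 1: (1,0)% 4/5 ok · (1,1)@ 0/6 unhappy · (1,2)% 3/4 ok
Row 2: (2,0)% 3/4 ok · (2,1)% 4/5 ok · (2,3)% 4/4 ok · (2,4)% 3/3 ok
Row 3: (3,0)% 3/3 ok · (3,3)% 4/4 ok · (3,4)% 3/3 ok
Row 4: (4,0)% 3/3 ok · (4,2)% 2/2 ok
Row 5: (5,0)% 2/2 ok · (5,1)% 3/3 ok · (5,4)% 0/0 ok
Unsatisfied: (0,4), (0,5), (1,1) — 3 in total.

3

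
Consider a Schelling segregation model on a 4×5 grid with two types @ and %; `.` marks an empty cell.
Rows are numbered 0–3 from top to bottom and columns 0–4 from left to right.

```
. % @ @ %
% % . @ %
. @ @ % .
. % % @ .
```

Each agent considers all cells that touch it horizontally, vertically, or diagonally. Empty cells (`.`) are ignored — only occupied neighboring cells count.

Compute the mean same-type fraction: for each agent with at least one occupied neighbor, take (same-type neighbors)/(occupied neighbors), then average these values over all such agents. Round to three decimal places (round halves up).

0.440

Row 0: (0,1)% 2/3 · (0,2)@ 2/4 · (0,3)@ 2/4 · (0,4)% 1/3
Row 1: (1,0)% 2/3 · (1,1)% 2/5 · (1,3)@ 3/6 · (1,4)% 2/4
Row 2: (2,1)@ 1/5 · (2,2)@ 3/7 · (2,3)% 2/5
Row 3: (3,1)% 1/3 · (3,2)% 2/5 · (3,3)@ 1/3
Sum over 14 agents: 2/3 + 2/4 + 2/4 + 1/3 + 2/3 + 2/5 + 3/6 + 2/4 + 1/5 + 3/7 + 2/5 + 1/3 + 2/5 + 1/3 = 647/105; mean = 647/105 ÷ 14 = 647/1470 = 0.440136… → 0.440.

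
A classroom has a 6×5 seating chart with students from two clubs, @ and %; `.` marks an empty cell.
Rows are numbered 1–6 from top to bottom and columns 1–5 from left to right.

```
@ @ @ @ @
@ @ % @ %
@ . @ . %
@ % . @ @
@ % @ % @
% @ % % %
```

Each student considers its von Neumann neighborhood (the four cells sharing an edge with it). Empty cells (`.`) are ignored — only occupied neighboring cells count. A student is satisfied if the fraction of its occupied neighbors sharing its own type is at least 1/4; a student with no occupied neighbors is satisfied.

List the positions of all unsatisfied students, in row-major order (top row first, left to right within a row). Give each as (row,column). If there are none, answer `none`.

Row 1: (1,1)@ 2/2 ok · (1,2)@ 3/3 ok · (1,3)@ 2/3 ok · (1,4)@ 3/3 ok · (1,5)@ 1/2 ok
Row 2: (2,1)@ 3/3 ok · (2,2)@ 2/3 ok · (2,3)% 0/4 unhappy · (2,4)@ 1/3 ok · (2,5)% 1/3 ok
Row 3: (3,1)@ 2/2 ok · (3,3)@ 0/1 unhappy · (3,5)% 1/2 ok
Row 4: (4,1)@ 2/3 ok · (4,2)% 1/2 ok · (4,4)@ 1/2 ok · (4,5)@ 2/3 ok
Row 5: (5,1)@ 1/3 ok · (5,2)% 1/4 ok · (5,3)@ 0/3 unhappy · (5,4)% 1/4 ok · (5,5)@ 1/3 ok
Row 6: (6,1)% 0/2 unhappy · (6,2)@ 0/3 unhappy · (6,3)% 1/3 ok · (6,4)% 3/3 ok · (6,5)% 1/2 ok

(2,3), (3,3), (5,3), (6,1), (6,2)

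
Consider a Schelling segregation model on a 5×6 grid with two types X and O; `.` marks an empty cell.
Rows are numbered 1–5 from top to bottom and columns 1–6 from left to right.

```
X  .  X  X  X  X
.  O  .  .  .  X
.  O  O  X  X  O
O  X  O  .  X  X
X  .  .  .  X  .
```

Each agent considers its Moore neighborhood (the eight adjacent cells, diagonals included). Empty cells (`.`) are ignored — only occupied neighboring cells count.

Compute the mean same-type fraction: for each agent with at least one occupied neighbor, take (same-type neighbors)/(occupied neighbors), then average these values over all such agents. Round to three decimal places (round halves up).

0.607

Row 1: (1,1)X 0/1 · (1,3)X 1/2 · (1,4)X 2/2 · (1,5)X 3/3 · (1,6)X 2/2
Row 2: (2,2)O 2/4 · (2,6)X 3/4
Row 3: (3,2)O 4/5 · (3,3)O 3/5 · (3,4)X 2/4 · (3,5)X 4/5 · (3,6)O 0/4
Row 4: (4,1)O 1/3 · (4,2)X 1/5 · (4,3)O 2/4 · (4,5)X 4/5 · (4,6)X 3/4
Row 5: (5,1)X 1/2 · (5,5)X 2/2
Sum over 19 agents: 0/1 + 1/2 + 2/2 + 3/3 + 2/2 + 2/4 + 3/4 + 4/5 + 3/5 + 2/4 + 4/5 + 0/4 + 1/3 + 1/5 + 2/4 + 4/5 + 3/4 + 1/2 + 2/2 = 173/15; mean = 173/15 ÷ 19 = 173/285 = 0.607017… → 0.607.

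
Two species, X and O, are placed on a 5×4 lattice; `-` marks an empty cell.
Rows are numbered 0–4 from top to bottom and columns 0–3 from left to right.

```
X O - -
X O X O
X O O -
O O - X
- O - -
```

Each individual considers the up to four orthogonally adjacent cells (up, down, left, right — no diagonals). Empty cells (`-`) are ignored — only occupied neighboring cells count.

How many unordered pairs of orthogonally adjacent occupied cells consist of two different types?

Scan each occupied cell's neighbors to the right and below so each pair is counted once.
Row 0: X(0,0)–O(0,1)≠ X(0,0)–X(1,0)= O(0,1)–O(1,1)=  → 1/3 unlike.
Row 1: X(1,0)–O(1,1)≠ X(1,0)–X(2,0)= O(1,1)–X(1,2)≠ O(1,1)–O(2,1)= X(1,2)–O(1,3)≠ X(1,2)–O(2,2)≠  → 4/6 unlike.
Row 2: X(2,0)–O(2,1)≠ X(2,0)–O(3,0)≠ O(2,1)–O(2,2)= O(2,1)–O(3,1)=  → 2/4 unlike.
Row 3: O(3,0)–O(3,1)= O(3,1)–O(4,1)=  → 0/2 unlike.
Total adjacent occupied pairs: 15; unlike-type pairs: 7.

7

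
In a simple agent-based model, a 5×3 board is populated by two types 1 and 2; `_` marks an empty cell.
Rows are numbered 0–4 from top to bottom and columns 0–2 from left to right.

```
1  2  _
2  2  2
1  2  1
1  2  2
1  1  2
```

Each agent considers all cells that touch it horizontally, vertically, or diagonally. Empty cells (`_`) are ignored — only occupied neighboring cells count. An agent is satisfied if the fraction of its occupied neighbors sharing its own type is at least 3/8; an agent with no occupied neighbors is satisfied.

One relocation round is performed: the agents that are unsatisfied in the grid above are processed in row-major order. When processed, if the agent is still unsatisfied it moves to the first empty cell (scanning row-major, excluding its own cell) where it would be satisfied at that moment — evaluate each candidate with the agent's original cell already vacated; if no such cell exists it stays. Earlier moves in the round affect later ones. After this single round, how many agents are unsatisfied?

3

Initially unsatisfied (in order): (0,0), (2,0), (2,2).
  (0,0): no empty cell satisfies it; stays.
  (2,0): no empty cell satisfies it; stays.
  (2,2): no empty cell satisfies it; stays.
Resulting grid:
1 2 _
2 2 2
1 2 1
1 2 2
1 1 2
Unsatisfied now: (0,0), (2,0), (2,2).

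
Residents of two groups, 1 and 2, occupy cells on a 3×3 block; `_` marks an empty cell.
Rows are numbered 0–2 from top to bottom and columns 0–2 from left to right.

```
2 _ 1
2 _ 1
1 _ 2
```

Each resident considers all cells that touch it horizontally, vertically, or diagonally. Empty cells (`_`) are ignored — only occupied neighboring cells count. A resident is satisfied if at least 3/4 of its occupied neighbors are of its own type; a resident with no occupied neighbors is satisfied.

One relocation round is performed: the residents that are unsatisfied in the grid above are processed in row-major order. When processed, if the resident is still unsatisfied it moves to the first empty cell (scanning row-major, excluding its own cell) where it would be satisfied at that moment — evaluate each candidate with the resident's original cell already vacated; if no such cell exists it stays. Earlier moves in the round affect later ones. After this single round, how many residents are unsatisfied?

4

Initially unsatisfied (in order): (1,0), (1,2), (2,0), (2,2).
  (1,0): no empty cell satisfies it; stays.
  (1,2): no empty cell satisfies it; stays.
  (2,0): no empty cell satisfies it; stays.
  (2,2): no empty cell satisfies it; stays.
Resulting grid:
2 _ 1
2 _ 1
1 _ 2
Unsatisfied now: (1,0), (1,2), (2,0), (2,2).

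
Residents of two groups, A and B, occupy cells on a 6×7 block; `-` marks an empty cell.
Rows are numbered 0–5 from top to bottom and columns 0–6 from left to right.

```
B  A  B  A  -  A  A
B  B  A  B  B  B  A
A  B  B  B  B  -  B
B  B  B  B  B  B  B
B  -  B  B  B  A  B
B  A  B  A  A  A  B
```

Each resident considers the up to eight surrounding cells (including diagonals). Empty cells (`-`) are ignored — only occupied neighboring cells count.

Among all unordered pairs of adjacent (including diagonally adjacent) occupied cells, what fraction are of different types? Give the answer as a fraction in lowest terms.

Scan each occupied cell's neighbors to the right and below (and the two forward diagonals) so each pair is counted once.
Row 0: B(0,0)–A(0,1)≠ B(0,0)–B(1,0)= B(0,0)–B(1,1)= A(0,1)–B(0,2)≠ A(0,1)–B(1,1)≠ A(0,1)–A(1,2)= A(0,1)–B(1,0)≠ B(0,2)–A(0,3)≠ B(0,2)–A(1,2)≠ B(0,2)–B(1,3)= B(0,2)–B(1,1)= A(0,3)–B(1,3)≠ A(0,3)–B(1,4)≠ A(0,3)–A(1,2)= A(0,5)–A(0,6)= A(0,5)–B(1,5)≠ A(0,5)–A(1,6)= A(0,5)–B(1,4)≠ A(0,6)–A(1,6)= A(0,6)–B(1,5)≠  → 11/20 unlike.
Row 1: B(1,0)–B(1,1)= B(1,0)–A(2,0)≠ B(1,0)–B(2,1)= B(1,1)–A(1,2)≠ B(1,1)–B(2,1)= B(1,1)–B(2,2)= B(1,1)–A(2,0)≠ A(1,2)–B(1,3)≠ A(1,2)–B(2,2)≠ A(1,2)–B(2,3)≠ A(1,2)–B(2,1)≠ B(1,3)–B(1,4)= B(1,3)–B(2,3)= B(1,3)–B(2,4)= B(1,3)–B(2,2)= B(1,4)–B(1,5)= B(1,4)–B(2,4)= B(1,4)–B(2,3)= B(1,5)–A(1,6)≠ B(1,5)–B(2,6)= B(1,5)–B(2,4)= A(1,6)–B(2,6)≠  → 9/22 unlike.
Row 2: A(2,0)–B(2,1)≠ A(2,0)–B(3,0)≠ A(2,0)–B(3,1)≠ B(2,1)–B(2,2)= B(2,1)–B(3,1)= B(2,1)–B(3,2)= B(2,1)–B(3,0)= B(2,2)–B(2,3)= B(2,2)–B(3,2)= B(2,2)–B(3,3)= B(2,2)–B(3,1)= B(2,3)–B(2,4)= B(2,3)–B(3,3)= B(2,3)–B(3,4)= B(2,3)–B(3,2)= B(2,4)–B(3,4)= B(2,4)–B(3,5)= B(2,4)–B(3,3)= B(2,6)–B(3,6)= B(2,6)–B(3,5)=  → 3/20 unlike.
Row 3: B(3,0)–B(3,1)= B(3,0)–B(4,0)= B(3,1)–B(3,2)= B(3,1)–B(4,2)= B(3,1)–B(4,0)= B(3,2)–B(3,3)= B(3,2)–B(4,2)= B(3,2)–B(4,3)= B(3,3)–B(3,4)= B(3,3)–B(4,3)= B(3,3)–B(4,4)= B(3,3)–B(4,2)= B(3,4)–B(3,5)= B(3,4)–B(4,4)= B(3,4)–A(4,5)≠ B(3,4)–B(4,3)= B(3,5)–B(3,6)= B(3,5)–A(4,5)≠ B(3,5)–B(4,6)= B(3,5)–B(4,4)= B(3,6)–B(4,6)= B(3,6)–A(4,5)≠  → 3/22 unlike.
Row 4: B(4,0)–B(5,0)= B(4,0)–A(5,1)≠ B(4,2)–B(4,3)= B(4,2)–B(5,2)= B(4,2)–A(5,3)≠ B(4,2)–A(5,1)≠ B(4,3)–B(4,4)= B(4,3)–A(5,3)≠ B(4,3)–A(5,4)≠ B(4,3)–B(5,2)= B(4,4)–A(4,5)≠ B(4,4)–A(5,4)≠ B(4,4)–A(5,5)≠ B(4,4)–A(5,3)≠ A(4,5)–B(4,6)≠ A(4,5)–A(5,5)= A(4,5)–B(5,6)≠ A(4,5)–A(5,4)= B(4,6)–B(5,6)= B(4,6)–A(5,5)≠  → 12/20 unlike.
Row 5: B(5,0)–A(5,1)≠ A(5,1)–B(5,2)≠ B(5,2)–A(5,3)≠ A(5,3)–A(5,4)= A(5,4)–A(5,5)= A(5,5)–B(5,6)≠  → 4/6 unlike.
Total adjacent occupied pairs: 110; unlike-type pairs: 42.
42/110 reduces to 21/55.

21/55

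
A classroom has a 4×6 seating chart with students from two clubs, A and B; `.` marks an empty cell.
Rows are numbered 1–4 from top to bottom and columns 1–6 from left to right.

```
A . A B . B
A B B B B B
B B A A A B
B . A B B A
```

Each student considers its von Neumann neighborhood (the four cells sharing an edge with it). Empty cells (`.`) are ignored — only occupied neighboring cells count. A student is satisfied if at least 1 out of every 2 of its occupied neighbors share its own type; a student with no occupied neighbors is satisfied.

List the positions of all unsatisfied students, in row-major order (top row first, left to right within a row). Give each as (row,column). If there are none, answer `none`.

(1,3), (2,1), (3,5), (3,6), (4,4), (4,5), (4,6)

(1,1)A 1/1 ok
(1,3)A 0/2 unhappy
(1,4)B 1/2 ok
(1,6)B 1/1 ok
(2,1)A 1/3 unhappy
(2,2)B 2/3 ok
(2,3)B 2/4 ok
(2,4)B 3/4 ok
(2,5)B 2/3 ok
(2,6)B 3/3 ok
(3,1)B 2/3 ok
(3,2)B 2/3 ok
(3,3)A 2/4 ok
(3,4)A 2/4 ok
(3,5)A 1/4 unhappy
(3,6)B 1/3 unhappy
(4,1)B 1/1 ok
(4,3)A 1/2 ok
(4,4)B 1/3 unhappy
(4,5)B 1/3 unhappy
(4,6)A 0/2 unhappy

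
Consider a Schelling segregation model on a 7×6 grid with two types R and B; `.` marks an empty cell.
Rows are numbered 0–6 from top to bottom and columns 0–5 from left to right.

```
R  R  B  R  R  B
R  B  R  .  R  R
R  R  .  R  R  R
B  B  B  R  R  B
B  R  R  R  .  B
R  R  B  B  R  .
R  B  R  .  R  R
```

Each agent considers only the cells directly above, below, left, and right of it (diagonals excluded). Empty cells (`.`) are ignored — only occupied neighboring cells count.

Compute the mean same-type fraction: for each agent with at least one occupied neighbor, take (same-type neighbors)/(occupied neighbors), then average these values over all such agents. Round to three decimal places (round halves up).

0.527

(0,0)R 2/2
(0,1)R 1/3
(0,2)B 0/3
(0,3)R 1/2
(0,4)R 2/3
(0,5)B 0/2
(1,0)R 2/3
(1,1)B 0/4
(1,2)R 0/2
(1,4)R 3/3
(1,5)R 2/3
(2,0)R 2/3
(2,1)R 1/3
(2,3)R 2/2
(2,4)R 4/4
(2,5)R 2/3
(3,0)B 2/3
(3,1)B 2/4
(3,2)B 1/3
(3,3)R 3/4
(3,4)R 2/3
(3,5)B 1/3
(4,0)B 1/3
(4,1)R 2/4
(4,2)R 2/4
(4,3)R 2/3
(4,5)B 1/1
(5,0)R 2/3
(5,1)R 2/4
(5,2)B 1/4
(5,3)B 1/3
(5,4)R 1/2
(6,0)R 1/2
(6,1)B 0/3
(6,2)R 0/2
(6,4)R 2/2
(6,5)R 1/1
Sum over 37 agents: 2/2 + 1/3 + 0/3 + 1/2 + 2/3 + 0/2 + 2/3 + 0/4 + 0/2 + 3/3 + 2/3 + 2/3 + 1/3 + 2/2 + 4/4 + 2/3 + 2/3 + 2/4 + 1/3 + 3/4 + 2/3 + 1/3 + 1/3 + 2/4 + 2/4 + 2/3 + 1/1 + 2/3 + 2/4 + 1/4 + 1/3 + 1/2 + 1/2 + 0/3 + 0/2 + 2/2 + 1/1 = 39/2; mean = 39/2 ÷ 37 = 39/74 = 0.527027… → 0.527.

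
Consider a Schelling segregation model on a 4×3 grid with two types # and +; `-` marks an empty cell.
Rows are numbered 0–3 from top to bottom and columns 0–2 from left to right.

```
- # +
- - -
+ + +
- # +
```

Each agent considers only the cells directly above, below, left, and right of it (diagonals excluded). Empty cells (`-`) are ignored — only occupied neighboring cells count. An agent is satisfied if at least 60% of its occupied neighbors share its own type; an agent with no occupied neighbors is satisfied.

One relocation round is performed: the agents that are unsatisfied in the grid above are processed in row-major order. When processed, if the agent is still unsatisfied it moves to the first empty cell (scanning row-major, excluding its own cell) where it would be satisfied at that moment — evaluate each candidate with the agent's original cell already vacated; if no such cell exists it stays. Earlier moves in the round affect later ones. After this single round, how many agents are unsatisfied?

Initially unsatisfied (in order): (0,1), (0,2), (3,1), (3,2).
  (0,1) → (0,0).
  (0,2): now satisfied by earlier moves; stays.
  (3,1): no empty cell satisfies it; stays.
  (3,2) → (1,1).
Resulting grid:
# - +
- + -
+ + +
- # -
Unsatisfied now: (3,1).

1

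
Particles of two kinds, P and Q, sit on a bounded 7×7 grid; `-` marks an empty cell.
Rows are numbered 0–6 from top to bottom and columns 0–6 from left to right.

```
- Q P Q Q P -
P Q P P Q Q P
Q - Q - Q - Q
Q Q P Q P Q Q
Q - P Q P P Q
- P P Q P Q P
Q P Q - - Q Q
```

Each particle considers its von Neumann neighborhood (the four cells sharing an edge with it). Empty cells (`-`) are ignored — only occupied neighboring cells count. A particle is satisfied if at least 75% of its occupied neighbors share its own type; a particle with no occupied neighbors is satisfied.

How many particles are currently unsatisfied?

33

(0,1)Q 1/2 not
(0,2)P 1/3 not
(0,3)Q 1/3 not
(0,4)Q 2/3 not
(0,5)P 0/2 not
(1,0)P 0/2 not
(1,1)Q 1/3 not
(1,2)P 2/4 not
(1,3)P 1/3 not
(1,4)Q 3/4 satisfied
(1,5)Q 1/3 not
(1,6)P 0/2 not
(2,0)Q 1/2 not
(2,2)Q 0/2 not
(2,4)Q 1/2 not
(2,6)Q 1/2 not
(3,0)Q 3/3 satisfied
(3,1)Q 1/2 not
(3,2)P 1/4 not
(3,3)Q 1/3 not
(3,4)P 1/4 not
(3,5)Q 1/3 not
(3,6)Q 3/3 satisfied
(4,0)Q 1/1 satisfied
(4,2)P 2/3 not
(4,3)Q 2/4 not
(4,4)P 3/4 satisfied
(4,5)P 1/4 not
(4,6)Q 1/3 not
(5,1)P 2/2 satisfied
(5,2)P 2/4 not
(5,3)Q 1/3 not
(5,4)P 1/3 not
(5,5)Q 1/4 not
(5,6)P 0/3 not
(6,0)Q 0/1 not
(6,1)P 1/3 not
(6,2)Q 0/2 not
(6,5)Q 2/2 satisfied
(6,6)Q 1/2 not
Unsatisfied: (0,1), (0,2), (0,3), (0,4), (0,5), (1,0), (1,1), (1,2), (1,3), (1,5), (1,6), (2,0), (2,2), (2,4), (2,6), (3,1), (3,2), (3,3), (3,4), (3,5), (4,2), (4,3), (4,5), (4,6), (5,2), (5,3), (5,4), (5,5), (5,6), (6,0), (6,1), (6,2), (6,6) — 33 in total.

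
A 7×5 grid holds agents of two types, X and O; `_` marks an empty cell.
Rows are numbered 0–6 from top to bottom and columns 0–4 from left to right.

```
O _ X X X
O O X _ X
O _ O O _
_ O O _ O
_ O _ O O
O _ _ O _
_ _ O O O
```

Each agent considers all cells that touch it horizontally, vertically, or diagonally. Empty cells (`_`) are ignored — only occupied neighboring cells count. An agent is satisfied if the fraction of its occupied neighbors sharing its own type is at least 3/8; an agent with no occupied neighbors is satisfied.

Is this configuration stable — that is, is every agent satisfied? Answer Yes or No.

Yes

(0,0)O 2/2 ok
(0,2)X 2/3 ok
(0,3)X 4/4 ok
(0,4)X 2/2 ok
(1,0)O 3/3 ok
(1,1)O 4/6 ok
(1,2)X 2/5 ok
(1,4)X 2/3 ok
(2,0)O 3/3 ok
(2,2)O 4/5 ok
(2,3)O 3/5 ok
(3,1)O 4/4 ok
(3,2)O 5/5 ok
(3,4)O 3/3 ok
(4,1)O 3/3 ok
(4,3)O 4/4 ok
(4,4)O 3/3 ok
(5,0)O 1/1 ok
(5,3)O 5/5 ok
(6,2)O 2/2 ok
(6,3)O 3/3 ok
(6,4)O 2/2 ok
All meet the threshold, so the configuration is stable.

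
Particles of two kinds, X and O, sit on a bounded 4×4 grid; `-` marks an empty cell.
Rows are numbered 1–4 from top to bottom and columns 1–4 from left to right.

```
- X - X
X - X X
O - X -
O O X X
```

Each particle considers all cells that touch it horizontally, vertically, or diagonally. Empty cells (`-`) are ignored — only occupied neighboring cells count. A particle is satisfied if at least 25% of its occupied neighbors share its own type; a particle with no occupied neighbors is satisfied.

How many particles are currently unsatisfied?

(1,2)X 2/2 satisfied
(1,4)X 2/2 satisfied
(2,1)X 1/2 satisfied
(2,3)X 4/4 satisfied
(2,4)X 3/3 satisfied
(3,1)O 2/3 satisfied
(3,3)X 4/5 satisfied
(4,1)O 2/2 satisfied
(4,2)O 2/4 satisfied
(4,3)X 2/3 satisfied
(4,4)X 2/2 satisfied
Every one meets the threshold.

0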